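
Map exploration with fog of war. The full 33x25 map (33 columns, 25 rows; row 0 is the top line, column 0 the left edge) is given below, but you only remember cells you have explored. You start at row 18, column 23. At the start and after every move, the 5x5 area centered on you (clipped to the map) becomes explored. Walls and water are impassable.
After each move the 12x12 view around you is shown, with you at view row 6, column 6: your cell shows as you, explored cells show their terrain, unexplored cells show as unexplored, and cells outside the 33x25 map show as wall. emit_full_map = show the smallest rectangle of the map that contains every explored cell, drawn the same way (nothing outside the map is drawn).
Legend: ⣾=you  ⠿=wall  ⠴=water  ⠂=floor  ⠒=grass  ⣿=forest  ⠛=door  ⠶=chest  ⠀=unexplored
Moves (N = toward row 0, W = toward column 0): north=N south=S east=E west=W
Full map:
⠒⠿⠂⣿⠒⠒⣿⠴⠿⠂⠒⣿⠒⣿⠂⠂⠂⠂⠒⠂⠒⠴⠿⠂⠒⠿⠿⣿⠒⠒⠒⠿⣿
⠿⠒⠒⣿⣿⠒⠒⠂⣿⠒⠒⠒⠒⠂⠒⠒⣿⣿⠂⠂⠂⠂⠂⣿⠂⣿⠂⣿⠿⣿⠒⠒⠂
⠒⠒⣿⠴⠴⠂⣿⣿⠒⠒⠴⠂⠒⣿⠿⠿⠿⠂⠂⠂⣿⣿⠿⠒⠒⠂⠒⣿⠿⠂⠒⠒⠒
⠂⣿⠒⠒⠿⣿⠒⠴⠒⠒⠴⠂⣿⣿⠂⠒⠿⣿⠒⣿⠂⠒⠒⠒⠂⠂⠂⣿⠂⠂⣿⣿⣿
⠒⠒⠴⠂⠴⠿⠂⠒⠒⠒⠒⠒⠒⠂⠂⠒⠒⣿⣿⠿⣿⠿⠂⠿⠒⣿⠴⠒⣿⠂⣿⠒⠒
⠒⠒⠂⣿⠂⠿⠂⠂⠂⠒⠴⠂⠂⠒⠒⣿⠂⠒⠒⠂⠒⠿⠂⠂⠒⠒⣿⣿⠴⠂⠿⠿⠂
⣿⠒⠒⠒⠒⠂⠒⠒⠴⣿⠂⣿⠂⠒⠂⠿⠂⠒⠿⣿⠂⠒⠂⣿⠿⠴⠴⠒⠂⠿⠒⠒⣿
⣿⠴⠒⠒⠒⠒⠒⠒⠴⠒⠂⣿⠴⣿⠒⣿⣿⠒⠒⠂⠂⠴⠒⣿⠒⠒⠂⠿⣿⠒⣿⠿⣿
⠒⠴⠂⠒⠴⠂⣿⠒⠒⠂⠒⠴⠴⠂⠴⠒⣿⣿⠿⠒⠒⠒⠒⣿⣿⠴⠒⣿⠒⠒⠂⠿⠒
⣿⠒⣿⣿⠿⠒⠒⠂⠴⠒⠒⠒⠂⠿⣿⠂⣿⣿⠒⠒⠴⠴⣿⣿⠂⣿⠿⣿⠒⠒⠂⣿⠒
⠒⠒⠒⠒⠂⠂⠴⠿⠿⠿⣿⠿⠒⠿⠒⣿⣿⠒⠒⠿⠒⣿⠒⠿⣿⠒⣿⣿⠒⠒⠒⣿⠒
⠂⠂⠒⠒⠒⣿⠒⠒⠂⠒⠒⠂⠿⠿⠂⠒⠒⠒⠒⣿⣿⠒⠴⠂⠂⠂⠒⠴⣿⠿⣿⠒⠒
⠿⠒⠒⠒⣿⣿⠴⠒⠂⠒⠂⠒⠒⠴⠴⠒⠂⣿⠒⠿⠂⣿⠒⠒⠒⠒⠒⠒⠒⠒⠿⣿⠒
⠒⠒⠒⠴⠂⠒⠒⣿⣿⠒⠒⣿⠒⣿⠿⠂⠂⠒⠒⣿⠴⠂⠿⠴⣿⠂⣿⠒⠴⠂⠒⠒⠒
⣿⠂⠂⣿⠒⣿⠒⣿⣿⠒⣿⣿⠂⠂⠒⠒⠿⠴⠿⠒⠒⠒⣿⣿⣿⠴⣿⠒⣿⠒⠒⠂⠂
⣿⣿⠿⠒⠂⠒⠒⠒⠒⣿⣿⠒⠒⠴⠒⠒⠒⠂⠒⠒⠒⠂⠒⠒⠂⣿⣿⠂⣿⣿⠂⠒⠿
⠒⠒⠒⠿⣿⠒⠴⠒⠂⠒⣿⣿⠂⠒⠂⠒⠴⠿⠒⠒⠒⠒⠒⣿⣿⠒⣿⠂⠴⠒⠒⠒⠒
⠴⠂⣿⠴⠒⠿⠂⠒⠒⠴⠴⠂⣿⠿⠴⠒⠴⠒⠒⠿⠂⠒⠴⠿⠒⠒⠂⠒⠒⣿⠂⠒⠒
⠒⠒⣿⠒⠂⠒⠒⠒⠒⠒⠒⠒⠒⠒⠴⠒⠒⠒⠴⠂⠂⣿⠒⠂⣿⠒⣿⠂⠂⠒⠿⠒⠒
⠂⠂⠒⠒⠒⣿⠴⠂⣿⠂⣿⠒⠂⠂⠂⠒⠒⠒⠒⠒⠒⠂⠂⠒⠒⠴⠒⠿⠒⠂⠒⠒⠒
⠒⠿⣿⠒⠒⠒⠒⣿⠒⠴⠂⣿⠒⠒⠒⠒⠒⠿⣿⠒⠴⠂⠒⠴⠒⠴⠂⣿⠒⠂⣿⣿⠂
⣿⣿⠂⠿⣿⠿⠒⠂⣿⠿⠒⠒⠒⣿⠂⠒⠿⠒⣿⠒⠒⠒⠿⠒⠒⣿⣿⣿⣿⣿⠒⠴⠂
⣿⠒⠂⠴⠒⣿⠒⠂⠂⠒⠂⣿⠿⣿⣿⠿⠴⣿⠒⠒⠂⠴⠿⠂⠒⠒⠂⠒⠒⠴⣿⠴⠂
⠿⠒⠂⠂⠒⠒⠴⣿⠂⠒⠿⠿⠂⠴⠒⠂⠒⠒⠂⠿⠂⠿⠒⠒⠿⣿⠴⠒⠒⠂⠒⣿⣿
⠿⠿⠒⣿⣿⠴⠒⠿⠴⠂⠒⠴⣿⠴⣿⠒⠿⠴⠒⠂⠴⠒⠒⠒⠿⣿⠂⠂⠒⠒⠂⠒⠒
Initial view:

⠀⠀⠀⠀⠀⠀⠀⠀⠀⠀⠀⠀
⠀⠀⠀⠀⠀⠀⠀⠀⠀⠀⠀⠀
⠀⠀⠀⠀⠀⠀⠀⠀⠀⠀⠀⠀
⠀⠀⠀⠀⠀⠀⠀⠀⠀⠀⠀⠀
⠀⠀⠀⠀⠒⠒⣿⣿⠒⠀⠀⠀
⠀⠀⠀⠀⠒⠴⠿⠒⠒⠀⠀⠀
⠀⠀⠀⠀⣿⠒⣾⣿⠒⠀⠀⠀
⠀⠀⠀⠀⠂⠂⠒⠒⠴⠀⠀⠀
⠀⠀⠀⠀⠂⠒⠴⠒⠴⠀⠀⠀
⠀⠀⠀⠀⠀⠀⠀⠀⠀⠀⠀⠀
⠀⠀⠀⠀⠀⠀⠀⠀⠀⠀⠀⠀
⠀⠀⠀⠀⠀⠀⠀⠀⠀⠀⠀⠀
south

⠀⠀⠀⠀⠀⠀⠀⠀⠀⠀⠀⠀
⠀⠀⠀⠀⠀⠀⠀⠀⠀⠀⠀⠀
⠀⠀⠀⠀⠀⠀⠀⠀⠀⠀⠀⠀
⠀⠀⠀⠀⠒⠒⣿⣿⠒⠀⠀⠀
⠀⠀⠀⠀⠒⠴⠿⠒⠒⠀⠀⠀
⠀⠀⠀⠀⣿⠒⠂⣿⠒⠀⠀⠀
⠀⠀⠀⠀⠂⠂⣾⠒⠴⠀⠀⠀
⠀⠀⠀⠀⠂⠒⠴⠒⠴⠀⠀⠀
⠀⠀⠀⠀⠒⠿⠒⠒⣿⠀⠀⠀
⠀⠀⠀⠀⠀⠀⠀⠀⠀⠀⠀⠀
⠀⠀⠀⠀⠀⠀⠀⠀⠀⠀⠀⠀
⠀⠀⠀⠀⠀⠀⠀⠀⠀⠀⠀⠀

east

⠀⠀⠀⠀⠀⠀⠀⠀⠀⠀⠀⠀
⠀⠀⠀⠀⠀⠀⠀⠀⠀⠀⠀⠀
⠀⠀⠀⠀⠀⠀⠀⠀⠀⠀⠀⠀
⠀⠀⠀⠒⠒⣿⣿⠒⠀⠀⠀⠀
⠀⠀⠀⠒⠴⠿⠒⠒⠂⠀⠀⠀
⠀⠀⠀⣿⠒⠂⣿⠒⣿⠀⠀⠀
⠀⠀⠀⠂⠂⠒⣾⠴⠒⠀⠀⠀
⠀⠀⠀⠂⠒⠴⠒⠴⠂⠀⠀⠀
⠀⠀⠀⠒⠿⠒⠒⣿⣿⠀⠀⠀
⠀⠀⠀⠀⠀⠀⠀⠀⠀⠀⠀⠀
⠀⠀⠀⠀⠀⠀⠀⠀⠀⠀⠀⠀
⠀⠀⠀⠀⠀⠀⠀⠀⠀⠀⠀⠀

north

⠀⠀⠀⠀⠀⠀⠀⠀⠀⠀⠀⠀
⠀⠀⠀⠀⠀⠀⠀⠀⠀⠀⠀⠀
⠀⠀⠀⠀⠀⠀⠀⠀⠀⠀⠀⠀
⠀⠀⠀⠀⠀⠀⠀⠀⠀⠀⠀⠀
⠀⠀⠀⠒⠒⣿⣿⠒⣿⠀⠀⠀
⠀⠀⠀⠒⠴⠿⠒⠒⠂⠀⠀⠀
⠀⠀⠀⣿⠒⠂⣾⠒⣿⠀⠀⠀
⠀⠀⠀⠂⠂⠒⠒⠴⠒⠀⠀⠀
⠀⠀⠀⠂⠒⠴⠒⠴⠂⠀⠀⠀
⠀⠀⠀⠒⠿⠒⠒⣿⣿⠀⠀⠀
⠀⠀⠀⠀⠀⠀⠀⠀⠀⠀⠀⠀
⠀⠀⠀⠀⠀⠀⠀⠀⠀⠀⠀⠀

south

⠀⠀⠀⠀⠀⠀⠀⠀⠀⠀⠀⠀
⠀⠀⠀⠀⠀⠀⠀⠀⠀⠀⠀⠀
⠀⠀⠀⠀⠀⠀⠀⠀⠀⠀⠀⠀
⠀⠀⠀⠒⠒⣿⣿⠒⣿⠀⠀⠀
⠀⠀⠀⠒⠴⠿⠒⠒⠂⠀⠀⠀
⠀⠀⠀⣿⠒⠂⣿⠒⣿⠀⠀⠀
⠀⠀⠀⠂⠂⠒⣾⠴⠒⠀⠀⠀
⠀⠀⠀⠂⠒⠴⠒⠴⠂⠀⠀⠀
⠀⠀⠀⠒⠿⠒⠒⣿⣿⠀⠀⠀
⠀⠀⠀⠀⠀⠀⠀⠀⠀⠀⠀⠀
⠀⠀⠀⠀⠀⠀⠀⠀⠀⠀⠀⠀
⠀⠀⠀⠀⠀⠀⠀⠀⠀⠀⠀⠀

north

⠀⠀⠀⠀⠀⠀⠀⠀⠀⠀⠀⠀
⠀⠀⠀⠀⠀⠀⠀⠀⠀⠀⠀⠀
⠀⠀⠀⠀⠀⠀⠀⠀⠀⠀⠀⠀
⠀⠀⠀⠀⠀⠀⠀⠀⠀⠀⠀⠀
⠀⠀⠀⠒⠒⣿⣿⠒⣿⠀⠀⠀
⠀⠀⠀⠒⠴⠿⠒⠒⠂⠀⠀⠀
⠀⠀⠀⣿⠒⠂⣾⠒⣿⠀⠀⠀
⠀⠀⠀⠂⠂⠒⠒⠴⠒⠀⠀⠀
⠀⠀⠀⠂⠒⠴⠒⠴⠂⠀⠀⠀
⠀⠀⠀⠒⠿⠒⠒⣿⣿⠀⠀⠀
⠀⠀⠀⠀⠀⠀⠀⠀⠀⠀⠀⠀
⠀⠀⠀⠀⠀⠀⠀⠀⠀⠀⠀⠀

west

⠀⠀⠀⠀⠀⠀⠀⠀⠀⠀⠀⠀
⠀⠀⠀⠀⠀⠀⠀⠀⠀⠀⠀⠀
⠀⠀⠀⠀⠀⠀⠀⠀⠀⠀⠀⠀
⠀⠀⠀⠀⠀⠀⠀⠀⠀⠀⠀⠀
⠀⠀⠀⠀⠒⠒⣿⣿⠒⣿⠀⠀
⠀⠀⠀⠀⠒⠴⠿⠒⠒⠂⠀⠀
⠀⠀⠀⠀⣿⠒⣾⣿⠒⣿⠀⠀
⠀⠀⠀⠀⠂⠂⠒⠒⠴⠒⠀⠀
⠀⠀⠀⠀⠂⠒⠴⠒⠴⠂⠀⠀
⠀⠀⠀⠀⠒⠿⠒⠒⣿⣿⠀⠀
⠀⠀⠀⠀⠀⠀⠀⠀⠀⠀⠀⠀
⠀⠀⠀⠀⠀⠀⠀⠀⠀⠀⠀⠀

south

⠀⠀⠀⠀⠀⠀⠀⠀⠀⠀⠀⠀
⠀⠀⠀⠀⠀⠀⠀⠀⠀⠀⠀⠀
⠀⠀⠀⠀⠀⠀⠀⠀⠀⠀⠀⠀
⠀⠀⠀⠀⠒⠒⣿⣿⠒⣿⠀⠀
⠀⠀⠀⠀⠒⠴⠿⠒⠒⠂⠀⠀
⠀⠀⠀⠀⣿⠒⠂⣿⠒⣿⠀⠀
⠀⠀⠀⠀⠂⠂⣾⠒⠴⠒⠀⠀
⠀⠀⠀⠀⠂⠒⠴⠒⠴⠂⠀⠀
⠀⠀⠀⠀⠒⠿⠒⠒⣿⣿⠀⠀
⠀⠀⠀⠀⠀⠀⠀⠀⠀⠀⠀⠀
⠀⠀⠀⠀⠀⠀⠀⠀⠀⠀⠀⠀
⠀⠀⠀⠀⠀⠀⠀⠀⠀⠀⠀⠀

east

⠀⠀⠀⠀⠀⠀⠀⠀⠀⠀⠀⠀
⠀⠀⠀⠀⠀⠀⠀⠀⠀⠀⠀⠀
⠀⠀⠀⠀⠀⠀⠀⠀⠀⠀⠀⠀
⠀⠀⠀⠒⠒⣿⣿⠒⣿⠀⠀⠀
⠀⠀⠀⠒⠴⠿⠒⠒⠂⠀⠀⠀
⠀⠀⠀⣿⠒⠂⣿⠒⣿⠀⠀⠀
⠀⠀⠀⠂⠂⠒⣾⠴⠒⠀⠀⠀
⠀⠀⠀⠂⠒⠴⠒⠴⠂⠀⠀⠀
⠀⠀⠀⠒⠿⠒⠒⣿⣿⠀⠀⠀
⠀⠀⠀⠀⠀⠀⠀⠀⠀⠀⠀⠀
⠀⠀⠀⠀⠀⠀⠀⠀⠀⠀⠀⠀
⠀⠀⠀⠀⠀⠀⠀⠀⠀⠀⠀⠀

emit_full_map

⠒⠒⣿⣿⠒⣿
⠒⠴⠿⠒⠒⠂
⣿⠒⠂⣿⠒⣿
⠂⠂⠒⣾⠴⠒
⠂⠒⠴⠒⠴⠂
⠒⠿⠒⠒⣿⣿

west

⠀⠀⠀⠀⠀⠀⠀⠀⠀⠀⠀⠀
⠀⠀⠀⠀⠀⠀⠀⠀⠀⠀⠀⠀
⠀⠀⠀⠀⠀⠀⠀⠀⠀⠀⠀⠀
⠀⠀⠀⠀⠒⠒⣿⣿⠒⣿⠀⠀
⠀⠀⠀⠀⠒⠴⠿⠒⠒⠂⠀⠀
⠀⠀⠀⠀⣿⠒⠂⣿⠒⣿⠀⠀
⠀⠀⠀⠀⠂⠂⣾⠒⠴⠒⠀⠀
⠀⠀⠀⠀⠂⠒⠴⠒⠴⠂⠀⠀
⠀⠀⠀⠀⠒⠿⠒⠒⣿⣿⠀⠀
⠀⠀⠀⠀⠀⠀⠀⠀⠀⠀⠀⠀
⠀⠀⠀⠀⠀⠀⠀⠀⠀⠀⠀⠀
⠀⠀⠀⠀⠀⠀⠀⠀⠀⠀⠀⠀

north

⠀⠀⠀⠀⠀⠀⠀⠀⠀⠀⠀⠀
⠀⠀⠀⠀⠀⠀⠀⠀⠀⠀⠀⠀
⠀⠀⠀⠀⠀⠀⠀⠀⠀⠀⠀⠀
⠀⠀⠀⠀⠀⠀⠀⠀⠀⠀⠀⠀
⠀⠀⠀⠀⠒⠒⣿⣿⠒⣿⠀⠀
⠀⠀⠀⠀⠒⠴⠿⠒⠒⠂⠀⠀
⠀⠀⠀⠀⣿⠒⣾⣿⠒⣿⠀⠀
⠀⠀⠀⠀⠂⠂⠒⠒⠴⠒⠀⠀
⠀⠀⠀⠀⠂⠒⠴⠒⠴⠂⠀⠀
⠀⠀⠀⠀⠒⠿⠒⠒⣿⣿⠀⠀
⠀⠀⠀⠀⠀⠀⠀⠀⠀⠀⠀⠀
⠀⠀⠀⠀⠀⠀⠀⠀⠀⠀⠀⠀


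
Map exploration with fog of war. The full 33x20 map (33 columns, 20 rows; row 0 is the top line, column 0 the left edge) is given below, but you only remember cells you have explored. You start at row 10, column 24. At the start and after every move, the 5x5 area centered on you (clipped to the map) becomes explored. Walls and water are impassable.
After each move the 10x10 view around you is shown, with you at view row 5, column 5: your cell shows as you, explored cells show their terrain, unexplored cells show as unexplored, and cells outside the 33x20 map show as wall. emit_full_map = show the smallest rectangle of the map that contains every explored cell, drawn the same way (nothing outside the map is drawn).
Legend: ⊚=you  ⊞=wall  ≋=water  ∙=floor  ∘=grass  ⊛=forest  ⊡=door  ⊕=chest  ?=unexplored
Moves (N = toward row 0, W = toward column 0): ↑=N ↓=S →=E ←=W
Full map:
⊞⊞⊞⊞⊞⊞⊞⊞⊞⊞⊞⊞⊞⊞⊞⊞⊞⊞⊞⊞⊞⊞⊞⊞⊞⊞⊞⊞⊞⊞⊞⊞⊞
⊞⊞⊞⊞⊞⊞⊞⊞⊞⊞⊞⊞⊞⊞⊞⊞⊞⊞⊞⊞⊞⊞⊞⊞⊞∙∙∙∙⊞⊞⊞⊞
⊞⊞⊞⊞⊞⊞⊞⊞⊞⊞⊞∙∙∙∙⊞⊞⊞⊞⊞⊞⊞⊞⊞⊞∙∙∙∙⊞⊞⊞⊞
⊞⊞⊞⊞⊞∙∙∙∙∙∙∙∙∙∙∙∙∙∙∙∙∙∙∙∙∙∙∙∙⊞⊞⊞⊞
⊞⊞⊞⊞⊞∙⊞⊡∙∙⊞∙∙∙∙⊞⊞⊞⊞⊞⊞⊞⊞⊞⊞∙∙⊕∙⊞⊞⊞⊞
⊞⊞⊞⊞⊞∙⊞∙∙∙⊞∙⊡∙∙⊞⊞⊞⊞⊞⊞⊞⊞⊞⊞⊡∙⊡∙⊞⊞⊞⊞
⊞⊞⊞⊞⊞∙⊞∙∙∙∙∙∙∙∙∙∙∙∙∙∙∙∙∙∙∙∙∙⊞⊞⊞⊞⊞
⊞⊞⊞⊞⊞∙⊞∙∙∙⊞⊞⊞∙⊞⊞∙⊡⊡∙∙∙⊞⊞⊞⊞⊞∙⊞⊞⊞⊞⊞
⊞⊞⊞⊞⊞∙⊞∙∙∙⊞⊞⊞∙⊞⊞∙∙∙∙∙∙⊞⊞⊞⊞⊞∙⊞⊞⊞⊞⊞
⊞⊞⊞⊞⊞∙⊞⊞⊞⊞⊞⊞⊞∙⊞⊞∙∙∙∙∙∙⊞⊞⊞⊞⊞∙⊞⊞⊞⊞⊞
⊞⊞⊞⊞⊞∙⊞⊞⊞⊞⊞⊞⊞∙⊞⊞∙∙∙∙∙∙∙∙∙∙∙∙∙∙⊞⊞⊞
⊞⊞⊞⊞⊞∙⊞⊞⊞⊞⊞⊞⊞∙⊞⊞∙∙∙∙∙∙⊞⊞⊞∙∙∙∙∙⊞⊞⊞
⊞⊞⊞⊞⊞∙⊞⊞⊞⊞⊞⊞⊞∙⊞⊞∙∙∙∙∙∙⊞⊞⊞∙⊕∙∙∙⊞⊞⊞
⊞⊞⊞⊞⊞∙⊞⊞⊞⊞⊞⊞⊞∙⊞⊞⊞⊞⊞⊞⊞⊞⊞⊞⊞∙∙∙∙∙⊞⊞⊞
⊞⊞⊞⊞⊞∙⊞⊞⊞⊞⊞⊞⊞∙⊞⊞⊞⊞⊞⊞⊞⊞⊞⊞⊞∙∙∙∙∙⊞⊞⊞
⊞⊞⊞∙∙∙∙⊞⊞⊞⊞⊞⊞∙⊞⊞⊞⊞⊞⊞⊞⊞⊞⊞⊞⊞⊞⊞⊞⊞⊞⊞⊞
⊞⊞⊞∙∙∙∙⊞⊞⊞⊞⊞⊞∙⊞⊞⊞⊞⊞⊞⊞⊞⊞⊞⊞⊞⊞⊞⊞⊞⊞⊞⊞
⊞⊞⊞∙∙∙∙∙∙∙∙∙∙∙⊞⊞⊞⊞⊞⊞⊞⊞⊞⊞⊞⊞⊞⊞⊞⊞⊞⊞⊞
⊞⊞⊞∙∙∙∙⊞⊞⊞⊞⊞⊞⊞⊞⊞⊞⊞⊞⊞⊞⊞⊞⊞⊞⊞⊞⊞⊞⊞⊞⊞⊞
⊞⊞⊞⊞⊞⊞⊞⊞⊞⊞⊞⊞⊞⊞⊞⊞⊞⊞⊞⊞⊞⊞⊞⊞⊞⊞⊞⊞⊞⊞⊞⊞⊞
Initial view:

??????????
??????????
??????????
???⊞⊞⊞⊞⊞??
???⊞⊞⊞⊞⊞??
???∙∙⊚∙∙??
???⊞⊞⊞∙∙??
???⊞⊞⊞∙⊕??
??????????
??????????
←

??????????
??????????
??????????
???∙⊞⊞⊞⊞⊞?
???∙⊞⊞⊞⊞⊞?
???∙∙⊚∙∙∙?
???∙⊞⊞⊞∙∙?
???∙⊞⊞⊞∙⊕?
??????????
??????????

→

??????????
??????????
??????????
??∙⊞⊞⊞⊞⊞??
??∙⊞⊞⊞⊞⊞??
??∙∙∙⊚∙∙??
??∙⊞⊞⊞∙∙??
??∙⊞⊞⊞∙⊕??
??????????
??????????

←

??????????
??????????
??????????
???∙⊞⊞⊞⊞⊞?
???∙⊞⊞⊞⊞⊞?
???∙∙⊚∙∙∙?
???∙⊞⊞⊞∙∙?
???∙⊞⊞⊞∙⊕?
??????????
??????????

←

??????????
??????????
??????????
???∙∙⊞⊞⊞⊞⊞
???∙∙⊞⊞⊞⊞⊞
???∙∙⊚∙∙∙∙
???∙∙⊞⊞⊞∙∙
???∙∙⊞⊞⊞∙⊕
??????????
??????????

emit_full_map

∙∙⊞⊞⊞⊞⊞
∙∙⊞⊞⊞⊞⊞
∙∙⊚∙∙∙∙
∙∙⊞⊞⊞∙∙
∙∙⊞⊞⊞∙⊕

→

??????????
??????????
??????????
??∙∙⊞⊞⊞⊞⊞?
??∙∙⊞⊞⊞⊞⊞?
??∙∙∙⊚∙∙∙?
??∙∙⊞⊞⊞∙∙?
??∙∙⊞⊞⊞∙⊕?
??????????
??????????

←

??????????
??????????
??????????
???∙∙⊞⊞⊞⊞⊞
???∙∙⊞⊞⊞⊞⊞
???∙∙⊚∙∙∙∙
???∙∙⊞⊞⊞∙∙
???∙∙⊞⊞⊞∙⊕
??????????
??????????

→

??????????
??????????
??????????
??∙∙⊞⊞⊞⊞⊞?
??∙∙⊞⊞⊞⊞⊞?
??∙∙∙⊚∙∙∙?
??∙∙⊞⊞⊞∙∙?
??∙∙⊞⊞⊞∙⊕?
??????????
??????????


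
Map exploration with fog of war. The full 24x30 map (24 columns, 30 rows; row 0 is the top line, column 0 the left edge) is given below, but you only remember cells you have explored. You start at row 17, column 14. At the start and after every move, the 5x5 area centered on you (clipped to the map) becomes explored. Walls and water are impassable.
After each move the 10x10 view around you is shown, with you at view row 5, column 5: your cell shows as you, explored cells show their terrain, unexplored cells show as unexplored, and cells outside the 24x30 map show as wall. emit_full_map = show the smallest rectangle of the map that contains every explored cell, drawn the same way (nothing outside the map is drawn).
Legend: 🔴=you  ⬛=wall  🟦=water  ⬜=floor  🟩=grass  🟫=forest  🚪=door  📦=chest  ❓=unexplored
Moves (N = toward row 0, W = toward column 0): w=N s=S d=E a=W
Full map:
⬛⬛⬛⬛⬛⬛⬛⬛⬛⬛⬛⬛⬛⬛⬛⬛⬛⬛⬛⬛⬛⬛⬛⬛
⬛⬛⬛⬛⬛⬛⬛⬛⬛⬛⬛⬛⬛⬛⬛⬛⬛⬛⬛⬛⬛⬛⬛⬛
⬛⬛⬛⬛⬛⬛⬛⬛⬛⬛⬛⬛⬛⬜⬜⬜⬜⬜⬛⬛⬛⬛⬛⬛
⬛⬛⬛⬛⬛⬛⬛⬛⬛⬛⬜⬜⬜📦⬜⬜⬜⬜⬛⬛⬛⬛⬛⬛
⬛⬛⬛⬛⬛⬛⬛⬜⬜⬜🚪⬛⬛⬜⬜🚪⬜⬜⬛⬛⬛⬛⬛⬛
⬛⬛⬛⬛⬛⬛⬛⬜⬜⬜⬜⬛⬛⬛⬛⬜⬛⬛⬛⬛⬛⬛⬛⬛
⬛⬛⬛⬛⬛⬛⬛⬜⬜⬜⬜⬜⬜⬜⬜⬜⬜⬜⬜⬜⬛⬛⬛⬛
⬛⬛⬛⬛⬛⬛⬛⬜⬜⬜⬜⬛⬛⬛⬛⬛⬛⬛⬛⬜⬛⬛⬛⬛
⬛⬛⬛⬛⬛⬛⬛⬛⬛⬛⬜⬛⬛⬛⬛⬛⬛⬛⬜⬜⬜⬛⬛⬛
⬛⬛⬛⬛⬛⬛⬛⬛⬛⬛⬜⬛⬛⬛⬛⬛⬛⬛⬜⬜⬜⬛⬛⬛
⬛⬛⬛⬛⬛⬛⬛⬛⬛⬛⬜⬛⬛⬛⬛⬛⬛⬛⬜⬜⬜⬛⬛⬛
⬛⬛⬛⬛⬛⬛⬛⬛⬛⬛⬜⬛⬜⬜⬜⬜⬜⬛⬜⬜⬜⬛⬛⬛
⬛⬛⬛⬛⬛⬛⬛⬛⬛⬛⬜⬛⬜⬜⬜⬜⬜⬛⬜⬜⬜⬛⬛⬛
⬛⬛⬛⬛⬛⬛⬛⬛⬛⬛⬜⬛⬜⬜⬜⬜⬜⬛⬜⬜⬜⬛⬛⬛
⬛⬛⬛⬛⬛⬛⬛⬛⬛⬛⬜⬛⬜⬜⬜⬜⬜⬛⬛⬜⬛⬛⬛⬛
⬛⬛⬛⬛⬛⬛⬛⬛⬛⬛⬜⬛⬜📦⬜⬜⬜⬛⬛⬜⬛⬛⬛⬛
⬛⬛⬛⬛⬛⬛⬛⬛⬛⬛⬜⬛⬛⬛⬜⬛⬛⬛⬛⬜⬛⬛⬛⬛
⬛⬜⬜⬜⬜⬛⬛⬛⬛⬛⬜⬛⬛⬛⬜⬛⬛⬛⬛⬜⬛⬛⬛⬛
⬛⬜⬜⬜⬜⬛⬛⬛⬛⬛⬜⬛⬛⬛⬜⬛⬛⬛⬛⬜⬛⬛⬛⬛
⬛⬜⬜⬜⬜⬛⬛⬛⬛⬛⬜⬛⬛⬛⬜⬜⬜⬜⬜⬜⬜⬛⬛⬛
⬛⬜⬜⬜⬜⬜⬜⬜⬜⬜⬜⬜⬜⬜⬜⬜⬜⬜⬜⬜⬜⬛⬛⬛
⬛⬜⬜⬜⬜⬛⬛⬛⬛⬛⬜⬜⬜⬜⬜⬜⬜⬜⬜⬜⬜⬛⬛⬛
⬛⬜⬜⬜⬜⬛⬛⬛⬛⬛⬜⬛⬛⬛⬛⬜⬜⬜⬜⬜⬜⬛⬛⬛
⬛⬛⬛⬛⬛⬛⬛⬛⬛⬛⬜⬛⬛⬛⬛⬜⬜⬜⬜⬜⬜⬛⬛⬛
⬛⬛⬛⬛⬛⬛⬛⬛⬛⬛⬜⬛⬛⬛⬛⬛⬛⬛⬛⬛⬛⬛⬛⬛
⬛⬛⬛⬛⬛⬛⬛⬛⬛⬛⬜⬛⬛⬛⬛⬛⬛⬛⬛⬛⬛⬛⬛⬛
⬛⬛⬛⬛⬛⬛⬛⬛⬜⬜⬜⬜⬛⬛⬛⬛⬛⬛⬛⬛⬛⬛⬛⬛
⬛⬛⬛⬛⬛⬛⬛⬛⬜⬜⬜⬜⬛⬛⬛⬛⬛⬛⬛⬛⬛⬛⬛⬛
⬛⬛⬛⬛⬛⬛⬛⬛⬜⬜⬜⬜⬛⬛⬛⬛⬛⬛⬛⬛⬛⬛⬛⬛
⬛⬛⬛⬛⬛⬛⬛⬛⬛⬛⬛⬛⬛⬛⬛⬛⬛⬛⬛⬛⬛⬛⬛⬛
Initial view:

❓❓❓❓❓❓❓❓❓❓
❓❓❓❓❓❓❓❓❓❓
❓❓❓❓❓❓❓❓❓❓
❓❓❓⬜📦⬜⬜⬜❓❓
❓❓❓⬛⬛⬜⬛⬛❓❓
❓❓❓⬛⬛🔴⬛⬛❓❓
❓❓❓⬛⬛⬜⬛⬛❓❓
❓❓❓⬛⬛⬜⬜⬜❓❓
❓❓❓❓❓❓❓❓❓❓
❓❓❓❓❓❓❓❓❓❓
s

❓❓❓❓❓❓❓❓❓❓
❓❓❓❓❓❓❓❓❓❓
❓❓❓⬜📦⬜⬜⬜❓❓
❓❓❓⬛⬛⬜⬛⬛❓❓
❓❓❓⬛⬛⬜⬛⬛❓❓
❓❓❓⬛⬛🔴⬛⬛❓❓
❓❓❓⬛⬛⬜⬜⬜❓❓
❓❓❓⬜⬜⬜⬜⬜❓❓
❓❓❓❓❓❓❓❓❓❓
❓❓❓❓❓❓❓❓❓❓

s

❓❓❓❓❓❓❓❓❓❓
❓❓❓⬜📦⬜⬜⬜❓❓
❓❓❓⬛⬛⬜⬛⬛❓❓
❓❓❓⬛⬛⬜⬛⬛❓❓
❓❓❓⬛⬛⬜⬛⬛❓❓
❓❓❓⬛⬛🔴⬜⬜❓❓
❓❓❓⬜⬜⬜⬜⬜❓❓
❓❓❓⬜⬜⬜⬜⬜❓❓
❓❓❓❓❓❓❓❓❓❓
❓❓❓❓❓❓❓❓❓❓

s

❓❓❓⬜📦⬜⬜⬜❓❓
❓❓❓⬛⬛⬜⬛⬛❓❓
❓❓❓⬛⬛⬜⬛⬛❓❓
❓❓❓⬛⬛⬜⬛⬛❓❓
❓❓❓⬛⬛⬜⬜⬜❓❓
❓❓❓⬜⬜🔴⬜⬜❓❓
❓❓❓⬜⬜⬜⬜⬜❓❓
❓❓❓⬛⬛⬛⬜⬜❓❓
❓❓❓❓❓❓❓❓❓❓
❓❓❓❓❓❓❓❓❓❓

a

❓❓❓❓⬜📦⬜⬜⬜❓
❓❓❓❓⬛⬛⬜⬛⬛❓
❓❓❓❓⬛⬛⬜⬛⬛❓
❓❓❓⬛⬛⬛⬜⬛⬛❓
❓❓❓⬛⬛⬛⬜⬜⬜❓
❓❓❓⬜⬜🔴⬜⬜⬜❓
❓❓❓⬜⬜⬜⬜⬜⬜❓
❓❓❓⬛⬛⬛⬛⬜⬜❓
❓❓❓❓❓❓❓❓❓❓
❓❓❓❓❓❓❓❓❓❓

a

❓❓❓❓❓⬜📦⬜⬜⬜
❓❓❓❓❓⬛⬛⬜⬛⬛
❓❓❓❓❓⬛⬛⬜⬛⬛
❓❓❓⬜⬛⬛⬛⬜⬛⬛
❓❓❓⬜⬛⬛⬛⬜⬜⬜
❓❓❓⬜⬜🔴⬜⬜⬜⬜
❓❓❓⬜⬜⬜⬜⬜⬜⬜
❓❓❓⬜⬛⬛⬛⬛⬜⬜
❓❓❓❓❓❓❓❓❓❓
❓❓❓❓❓❓❓❓❓❓

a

❓❓❓❓❓❓⬜📦⬜⬜
❓❓❓❓❓❓⬛⬛⬜⬛
❓❓❓❓❓❓⬛⬛⬜⬛
❓❓❓⬛⬜⬛⬛⬛⬜⬛
❓❓❓⬛⬜⬛⬛⬛⬜⬜
❓❓❓⬜⬜🔴⬜⬜⬜⬜
❓❓❓⬛⬜⬜⬜⬜⬜⬜
❓❓❓⬛⬜⬛⬛⬛⬛⬜
❓❓❓❓❓❓❓❓❓❓
❓❓❓❓❓❓❓❓❓❓

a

❓❓❓❓❓❓❓⬜📦⬜
❓❓❓❓❓❓❓⬛⬛⬜
❓❓❓❓❓❓❓⬛⬛⬜
❓❓❓⬛⬛⬜⬛⬛⬛⬜
❓❓❓⬛⬛⬜⬛⬛⬛⬜
❓❓❓⬜⬜🔴⬜⬜⬜⬜
❓❓❓⬛⬛⬜⬜⬜⬜⬜
❓❓❓⬛⬛⬜⬛⬛⬛⬛
❓❓❓❓❓❓❓❓❓❓
❓❓❓❓❓❓❓❓❓❓

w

❓❓❓❓❓❓❓❓❓❓
❓❓❓❓❓❓❓⬜📦⬜
❓❓❓❓❓❓❓⬛⬛⬜
❓❓❓⬛⬛⬜⬛⬛⬛⬜
❓❓❓⬛⬛⬜⬛⬛⬛⬜
❓❓❓⬛⬛🔴⬛⬛⬛⬜
❓❓❓⬜⬜⬜⬜⬜⬜⬜
❓❓❓⬛⬛⬜⬜⬜⬜⬜
❓❓❓⬛⬛⬜⬛⬛⬛⬛
❓❓❓❓❓❓❓❓❓❓

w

❓❓❓❓❓❓❓❓❓❓
❓❓❓❓❓❓❓❓❓❓
❓❓❓❓❓❓❓⬜📦⬜
❓❓❓⬛⬛⬜⬛⬛⬛⬜
❓❓❓⬛⬛⬜⬛⬛⬛⬜
❓❓❓⬛⬛🔴⬛⬛⬛⬜
❓❓❓⬛⬛⬜⬛⬛⬛⬜
❓❓❓⬜⬜⬜⬜⬜⬜⬜
❓❓❓⬛⬛⬜⬜⬜⬜⬜
❓❓❓⬛⬛⬜⬛⬛⬛⬛

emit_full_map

❓❓❓❓⬜📦⬜⬜⬜
⬛⬛⬜⬛⬛⬛⬜⬛⬛
⬛⬛⬜⬛⬛⬛⬜⬛⬛
⬛⬛🔴⬛⬛⬛⬜⬛⬛
⬛⬛⬜⬛⬛⬛⬜⬜⬜
⬜⬜⬜⬜⬜⬜⬜⬜⬜
⬛⬛⬜⬜⬜⬜⬜⬜⬜
⬛⬛⬜⬛⬛⬛⬛⬜⬜

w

❓❓❓❓❓❓❓❓❓❓
❓❓❓❓❓❓❓❓❓❓
❓❓❓❓❓❓❓❓❓❓
❓❓❓⬛⬛⬜⬛⬜📦⬜
❓❓❓⬛⬛⬜⬛⬛⬛⬜
❓❓❓⬛⬛🔴⬛⬛⬛⬜
❓❓❓⬛⬛⬜⬛⬛⬛⬜
❓❓❓⬛⬛⬜⬛⬛⬛⬜
❓❓❓⬜⬜⬜⬜⬜⬜⬜
❓❓❓⬛⬛⬜⬜⬜⬜⬜

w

❓❓❓❓❓❓❓❓❓❓
❓❓❓❓❓❓❓❓❓❓
❓❓❓❓❓❓❓❓❓❓
❓❓❓⬛⬛⬜⬛⬜❓❓
❓❓❓⬛⬛⬜⬛⬜📦⬜
❓❓❓⬛⬛🔴⬛⬛⬛⬜
❓❓❓⬛⬛⬜⬛⬛⬛⬜
❓❓❓⬛⬛⬜⬛⬛⬛⬜
❓❓❓⬛⬛⬜⬛⬛⬛⬜
❓❓❓⬜⬜⬜⬜⬜⬜⬜

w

❓❓❓❓❓❓❓❓❓❓
❓❓❓❓❓❓❓❓❓❓
❓❓❓❓❓❓❓❓❓❓
❓❓❓⬛⬛⬜⬛⬜❓❓
❓❓❓⬛⬛⬜⬛⬜❓❓
❓❓❓⬛⬛🔴⬛⬜📦⬜
❓❓❓⬛⬛⬜⬛⬛⬛⬜
❓❓❓⬛⬛⬜⬛⬛⬛⬜
❓❓❓⬛⬛⬜⬛⬛⬛⬜
❓❓❓⬛⬛⬜⬛⬛⬛⬜

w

❓❓❓❓❓❓❓❓❓❓
❓❓❓❓❓❓❓❓❓❓
❓❓❓❓❓❓❓❓❓❓
❓❓❓⬛⬛⬜⬛⬜❓❓
❓❓❓⬛⬛⬜⬛⬜❓❓
❓❓❓⬛⬛🔴⬛⬜❓❓
❓❓❓⬛⬛⬜⬛⬜📦⬜
❓❓❓⬛⬛⬜⬛⬛⬛⬜
❓❓❓⬛⬛⬜⬛⬛⬛⬜
❓❓❓⬛⬛⬜⬛⬛⬛⬜

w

❓❓❓❓❓❓❓❓❓❓
❓❓❓❓❓❓❓❓❓❓
❓❓❓❓❓❓❓❓❓❓
❓❓❓⬛⬛⬜⬛⬜❓❓
❓❓❓⬛⬛⬜⬛⬜❓❓
❓❓❓⬛⬛🔴⬛⬜❓❓
❓❓❓⬛⬛⬜⬛⬜❓❓
❓❓❓⬛⬛⬜⬛⬜📦⬜
❓❓❓⬛⬛⬜⬛⬛⬛⬜
❓❓❓⬛⬛⬜⬛⬛⬛⬜

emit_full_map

⬛⬛⬜⬛⬜❓❓❓❓
⬛⬛⬜⬛⬜❓❓❓❓
⬛⬛🔴⬛⬜❓❓❓❓
⬛⬛⬜⬛⬜❓❓❓❓
⬛⬛⬜⬛⬜📦⬜⬜⬜
⬛⬛⬜⬛⬛⬛⬜⬛⬛
⬛⬛⬜⬛⬛⬛⬜⬛⬛
⬛⬛⬜⬛⬛⬛⬜⬛⬛
⬛⬛⬜⬛⬛⬛⬜⬜⬜
⬜⬜⬜⬜⬜⬜⬜⬜⬜
⬛⬛⬜⬜⬜⬜⬜⬜⬜
⬛⬛⬜⬛⬛⬛⬛⬜⬜

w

❓❓❓❓❓❓❓❓❓❓
❓❓❓❓❓❓❓❓❓❓
❓❓❓❓❓❓❓❓❓❓
❓❓❓⬛⬛⬜⬛⬛❓❓
❓❓❓⬛⬛⬜⬛⬜❓❓
❓❓❓⬛⬛🔴⬛⬜❓❓
❓❓❓⬛⬛⬜⬛⬜❓❓
❓❓❓⬛⬛⬜⬛⬜❓❓
❓❓❓⬛⬛⬜⬛⬜📦⬜
❓❓❓⬛⬛⬜⬛⬛⬛⬜

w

❓❓❓❓❓❓❓❓❓❓
❓❓❓❓❓❓❓❓❓❓
❓❓❓❓❓❓❓❓❓❓
❓❓❓⬛⬛⬜⬛⬛❓❓
❓❓❓⬛⬛⬜⬛⬛❓❓
❓❓❓⬛⬛🔴⬛⬜❓❓
❓❓❓⬛⬛⬜⬛⬜❓❓
❓❓❓⬛⬛⬜⬛⬜❓❓
❓❓❓⬛⬛⬜⬛⬜❓❓
❓❓❓⬛⬛⬜⬛⬜📦⬜

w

❓❓❓❓❓❓❓❓❓❓
❓❓❓❓❓❓❓❓❓❓
❓❓❓❓❓❓❓❓❓❓
❓❓❓⬛⬛⬜⬛⬛❓❓
❓❓❓⬛⬛⬜⬛⬛❓❓
❓❓❓⬛⬛🔴⬛⬛❓❓
❓❓❓⬛⬛⬜⬛⬜❓❓
❓❓❓⬛⬛⬜⬛⬜❓❓
❓❓❓⬛⬛⬜⬛⬜❓❓
❓❓❓⬛⬛⬜⬛⬜❓❓

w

❓❓❓❓❓❓❓❓❓❓
❓❓❓❓❓❓❓❓❓❓
❓❓❓❓❓❓❓❓❓❓
❓❓❓⬜⬜⬜⬛⬛❓❓
❓❓❓⬛⬛⬜⬛⬛❓❓
❓❓❓⬛⬛🔴⬛⬛❓❓
❓❓❓⬛⬛⬜⬛⬛❓❓
❓❓❓⬛⬛⬜⬛⬜❓❓
❓❓❓⬛⬛⬜⬛⬜❓❓
❓❓❓⬛⬛⬜⬛⬜❓❓

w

❓❓❓❓❓❓❓❓❓❓
❓❓❓❓❓❓❓❓❓❓
❓❓❓❓❓❓❓❓❓❓
❓❓❓⬜⬜⬜⬜⬜❓❓
❓❓❓⬜⬜⬜⬛⬛❓❓
❓❓❓⬛⬛🔴⬛⬛❓❓
❓❓❓⬛⬛⬜⬛⬛❓❓
❓❓❓⬛⬛⬜⬛⬛❓❓
❓❓❓⬛⬛⬜⬛⬜❓❓
❓❓❓⬛⬛⬜⬛⬜❓❓

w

❓❓❓❓❓❓❓❓❓❓
❓❓❓❓❓❓❓❓❓❓
❓❓❓❓❓❓❓❓❓❓
❓❓❓⬜⬜⬜⬛⬛❓❓
❓❓❓⬜⬜⬜⬜⬜❓❓
❓❓❓⬜⬜🔴⬛⬛❓❓
❓❓❓⬛⬛⬜⬛⬛❓❓
❓❓❓⬛⬛⬜⬛⬛❓❓
❓❓❓⬛⬛⬜⬛⬛❓❓
❓❓❓⬛⬛⬜⬛⬜❓❓

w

❓❓❓❓❓❓❓❓❓❓
❓❓❓❓❓❓❓❓❓❓
❓❓❓❓❓❓❓❓❓❓
❓❓❓⬜⬜🚪⬛⬛❓❓
❓❓❓⬜⬜⬜⬛⬛❓❓
❓❓❓⬜⬜🔴⬜⬜❓❓
❓❓❓⬜⬜⬜⬛⬛❓❓
❓❓❓⬛⬛⬜⬛⬛❓❓
❓❓❓⬛⬛⬜⬛⬛❓❓
❓❓❓⬛⬛⬜⬛⬛❓❓

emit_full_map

⬜⬜🚪⬛⬛❓❓❓❓
⬜⬜⬜⬛⬛❓❓❓❓
⬜⬜🔴⬜⬜❓❓❓❓
⬜⬜⬜⬛⬛❓❓❓❓
⬛⬛⬜⬛⬛❓❓❓❓
⬛⬛⬜⬛⬛❓❓❓❓
⬛⬛⬜⬛⬛❓❓❓❓
⬛⬛⬜⬛⬜❓❓❓❓
⬛⬛⬜⬛⬜❓❓❓❓
⬛⬛⬜⬛⬜❓❓❓❓
⬛⬛⬜⬛⬜❓❓❓❓
⬛⬛⬜⬛⬜📦⬜⬜⬜
⬛⬛⬜⬛⬛⬛⬜⬛⬛
⬛⬛⬜⬛⬛⬛⬜⬛⬛
⬛⬛⬜⬛⬛⬛⬜⬛⬛
⬛⬛⬜⬛⬛⬛⬜⬜⬜
⬜⬜⬜⬜⬜⬜⬜⬜⬜
⬛⬛⬜⬜⬜⬜⬜⬜⬜
⬛⬛⬜⬛⬛⬛⬛⬜⬜


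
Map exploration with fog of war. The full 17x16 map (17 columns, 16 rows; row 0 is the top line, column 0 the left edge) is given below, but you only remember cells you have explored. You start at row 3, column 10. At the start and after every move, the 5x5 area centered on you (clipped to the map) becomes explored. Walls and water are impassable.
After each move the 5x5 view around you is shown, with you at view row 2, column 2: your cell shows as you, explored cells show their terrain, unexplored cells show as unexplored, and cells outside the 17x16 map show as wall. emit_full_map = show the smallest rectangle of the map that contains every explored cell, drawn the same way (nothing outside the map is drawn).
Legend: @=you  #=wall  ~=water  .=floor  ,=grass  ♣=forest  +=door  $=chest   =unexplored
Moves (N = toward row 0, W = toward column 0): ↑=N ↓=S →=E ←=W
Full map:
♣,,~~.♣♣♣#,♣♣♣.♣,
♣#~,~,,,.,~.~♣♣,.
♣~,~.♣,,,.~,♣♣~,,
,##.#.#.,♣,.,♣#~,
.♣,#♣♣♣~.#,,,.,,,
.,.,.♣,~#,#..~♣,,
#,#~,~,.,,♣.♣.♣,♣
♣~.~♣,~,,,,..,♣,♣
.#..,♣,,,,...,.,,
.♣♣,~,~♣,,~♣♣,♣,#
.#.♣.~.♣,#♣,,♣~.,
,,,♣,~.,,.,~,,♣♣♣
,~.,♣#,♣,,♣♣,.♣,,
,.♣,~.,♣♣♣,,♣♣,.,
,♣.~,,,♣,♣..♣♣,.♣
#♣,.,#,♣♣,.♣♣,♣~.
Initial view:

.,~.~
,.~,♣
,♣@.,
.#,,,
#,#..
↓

,.~,♣
,♣,.,
.#@,,
#,#..
,,♣.♣

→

.~,♣♣
♣,.,♣
#,@,.
,#..~
,♣.♣.

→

~,♣♣~
,.,♣#
,,@.,
#..~♣
♣.♣.♣

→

,♣♣~,
.,♣#~
,,@,,
..~♣,
.♣.♣,

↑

.~♣♣,
,♣♣~,
.,@#~
,,.,,
..~♣,

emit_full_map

.,~.~♣♣,
,.~,♣♣~,
,♣,.,@#~
.#,,,.,,
#,#..~♣,
,,♣.♣.♣,

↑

♣♣♣.♣
.~♣♣,
,♣@~,
.,♣#~
,,.,,

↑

#####
♣♣♣.♣
.~@♣,
,♣♣~,
.,♣#~

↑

#####
#####
♣♣@.♣
.~♣♣,
,♣♣~,

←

#####
#####
,♣@♣.
~.~♣♣
~,♣♣~

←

#####
#####
#,@♣♣
,~.~♣
.~,♣♣

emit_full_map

 #,@♣♣.♣
.,~.~♣♣,
,.~,♣♣~,
,♣,.,♣#~
.#,,,.,,
#,#..~♣,
,,♣.♣.♣,

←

#####
#####
♣#@♣♣
.,~.~
,.~,♣

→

#####
#####
#,@♣♣
,~.~♣
.~,♣♣

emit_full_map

♣#,@♣♣.♣
.,~.~♣♣,
,.~,♣♣~,
,♣,.,♣#~
.#,,,.,,
#,#..~♣,
,,♣.♣.♣,


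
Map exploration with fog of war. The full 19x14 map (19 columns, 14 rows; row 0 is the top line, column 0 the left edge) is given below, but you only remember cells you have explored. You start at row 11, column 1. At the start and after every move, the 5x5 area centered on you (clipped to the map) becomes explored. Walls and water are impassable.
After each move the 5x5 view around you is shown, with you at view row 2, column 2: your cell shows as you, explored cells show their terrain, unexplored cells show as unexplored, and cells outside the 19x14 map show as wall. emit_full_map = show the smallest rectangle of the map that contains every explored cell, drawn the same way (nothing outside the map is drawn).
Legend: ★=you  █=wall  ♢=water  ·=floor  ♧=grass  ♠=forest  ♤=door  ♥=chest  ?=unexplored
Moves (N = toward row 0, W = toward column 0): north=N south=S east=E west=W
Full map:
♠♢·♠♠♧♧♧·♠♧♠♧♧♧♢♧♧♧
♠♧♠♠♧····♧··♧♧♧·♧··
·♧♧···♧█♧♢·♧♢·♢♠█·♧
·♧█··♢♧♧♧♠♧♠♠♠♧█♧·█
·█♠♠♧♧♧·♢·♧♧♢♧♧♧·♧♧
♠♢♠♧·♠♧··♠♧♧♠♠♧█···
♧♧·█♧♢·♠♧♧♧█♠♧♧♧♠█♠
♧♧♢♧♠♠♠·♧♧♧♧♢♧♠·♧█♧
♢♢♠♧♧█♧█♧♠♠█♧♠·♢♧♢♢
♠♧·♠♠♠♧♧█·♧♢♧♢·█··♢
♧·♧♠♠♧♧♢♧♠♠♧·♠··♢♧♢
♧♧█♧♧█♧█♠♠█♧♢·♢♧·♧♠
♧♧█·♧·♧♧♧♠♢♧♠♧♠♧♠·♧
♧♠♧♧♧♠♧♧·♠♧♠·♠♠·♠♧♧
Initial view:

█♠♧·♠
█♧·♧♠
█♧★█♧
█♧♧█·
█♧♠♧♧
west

██♠♧·
██♧·♧
██★♧█
██♧♧█
██♧♠♧

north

██♢♢♠
██♠♧·
██★·♧
██♧♧█
██♧♧█

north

██♧♧♢
██♢♢♠
██★♧·
██♧·♧
██♧♧█

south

██♢♢♠
██♠♧·
██★·♧
██♧♧█
██♧♧█

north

██♧♧♢
██♢♢♠
██★♧·
██♧·♧
██♧♧█


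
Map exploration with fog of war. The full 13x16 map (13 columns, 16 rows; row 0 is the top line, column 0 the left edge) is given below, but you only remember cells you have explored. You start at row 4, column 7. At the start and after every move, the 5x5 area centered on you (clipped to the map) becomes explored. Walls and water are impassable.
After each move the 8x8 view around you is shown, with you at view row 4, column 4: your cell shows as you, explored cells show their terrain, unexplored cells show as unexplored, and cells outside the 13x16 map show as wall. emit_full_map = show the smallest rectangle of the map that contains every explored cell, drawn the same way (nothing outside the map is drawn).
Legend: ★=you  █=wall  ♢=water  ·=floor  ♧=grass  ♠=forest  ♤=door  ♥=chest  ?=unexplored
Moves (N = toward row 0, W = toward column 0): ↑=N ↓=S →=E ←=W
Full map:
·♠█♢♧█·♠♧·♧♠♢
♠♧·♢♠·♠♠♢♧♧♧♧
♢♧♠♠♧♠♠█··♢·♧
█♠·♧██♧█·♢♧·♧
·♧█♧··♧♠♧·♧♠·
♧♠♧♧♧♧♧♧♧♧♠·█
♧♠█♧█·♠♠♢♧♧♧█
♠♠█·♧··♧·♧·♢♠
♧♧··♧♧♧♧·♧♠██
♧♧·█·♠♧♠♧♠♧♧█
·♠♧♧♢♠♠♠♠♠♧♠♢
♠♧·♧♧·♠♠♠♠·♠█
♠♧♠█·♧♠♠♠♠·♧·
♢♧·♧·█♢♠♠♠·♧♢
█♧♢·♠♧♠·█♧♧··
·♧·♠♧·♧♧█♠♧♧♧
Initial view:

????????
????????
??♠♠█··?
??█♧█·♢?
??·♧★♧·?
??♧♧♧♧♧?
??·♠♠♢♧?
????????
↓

????????
??♠♠█··?
??█♧█·♢?
??·♧♠♧·?
??♧♧★♧♧?
??·♠♠♢♧?
??··♧·♧?
????????

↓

??♠♠█··?
??█♧█·♢?
??·♧♠♧·?
??♧♧♧♧♧?
??·♠★♢♧?
??··♧·♧?
??♧♧♧·♧?
????????

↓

??█♧█·♢?
??·♧♠♧·?
??♧♧♧♧♧?
??·♠♠♢♧?
??··★·♧?
??♧♧♧·♧?
??♠♧♠♧♠?
????????

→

?█♧█·♢??
?·♧♠♧·??
?♧♧♧♧♧♠?
?·♠♠♢♧♧?
?··♧★♧·?
?♧♧♧·♧♠?
?♠♧♠♧♠♧?
????????

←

??█♧█·♢?
??·♧♠♧·?
??♧♧♧♧♧♠
??·♠♠♢♧♧
??··★·♧·
??♧♧♧·♧♠
??♠♧♠♧♠♧
????????

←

???█♧█·♢
???·♧♠♧·
??♧♧♧♧♧♧
??█·♠♠♢♧
??♧·★♧·♧
??♧♧♧♧·♧
??·♠♧♠♧♠
????????

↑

???♠♠█··
???█♧█·♢
??··♧♠♧·
??♧♧♧♧♧♧
??█·★♠♢♧
??♧··♧·♧
??♧♧♧♧·♧
??·♠♧♠♧♠

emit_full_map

?♠♠█··?
?█♧█·♢?
··♧♠♧·?
♧♧♧♧♧♧♠
█·★♠♢♧♧
♧··♧·♧·
♧♧♧♧·♧♠
·♠♧♠♧♠♧

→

??♠♠█··?
??█♧█·♢?
?··♧♠♧·?
?♧♧♧♧♧♧♠
?█·♠★♢♧♧
?♧··♧·♧·
?♧♧♧♧·♧♠
?·♠♧♠♧♠♧

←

???♠♠█··
???█♧█·♢
??··♧♠♧·
??♧♧♧♧♧♧
??█·★♠♢♧
??♧··♧·♧
??♧♧♧♧·♧
??·♠♧♠♧♠

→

??♠♠█··?
??█♧█·♢?
?··♧♠♧·?
?♧♧♧♧♧♧♠
?█·♠★♢♧♧
?♧··♧·♧·
?♧♧♧♧·♧♠
?·♠♧♠♧♠♧

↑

????????
??♠♠█··?
??█♧█·♢?
?··♧♠♧·?
?♧♧♧★♧♧♠
?█·♠♠♢♧♧
?♧··♧·♧·
?♧♧♧♧·♧♠

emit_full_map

?♠♠█··?
?█♧█·♢?
··♧♠♧·?
♧♧♧★♧♧♠
█·♠♠♢♧♧
♧··♧·♧·
♧♧♧♧·♧♠
·♠♧♠♧♠♧

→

????????
?♠♠█··??
?█♧█·♢♧?
··♧♠♧·♧?
♧♧♧♧★♧♠?
█·♠♠♢♧♧?
♧··♧·♧·?
♧♧♧♧·♧♠?

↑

????????
????????
?♠♠█··♢?
?█♧█·♢♧?
··♧♠★·♧?
♧♧♧♧♧♧♠?
█·♠♠♢♧♧?
♧··♧·♧·?

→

????????
????????
♠♠█··♢·?
█♧█·♢♧·?
·♧♠♧★♧♠?
♧♧♧♧♧♠·?
·♠♠♢♧♧♧?
··♧·♧·??

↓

????????
♠♠█··♢·?
█♧█·♢♧·?
·♧♠♧·♧♠?
♧♧♧♧★♠·?
·♠♠♢♧♧♧?
··♧·♧·♢?
♧♧♧·♧♠??

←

????????
?♠♠█··♢·
?█♧█·♢♧·
··♧♠♧·♧♠
♧♧♧♧★♧♠·
█·♠♠♢♧♧♧
♧··♧·♧·♢
♧♧♧♧·♧♠?

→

????????
♠♠█··♢·?
█♧█·♢♧·?
·♧♠♧·♧♠?
♧♧♧♧★♠·?
·♠♠♢♧♧♧?
··♧·♧·♢?
♧♧♧·♧♠??

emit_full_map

?♠♠█··♢·
?█♧█·♢♧·
··♧♠♧·♧♠
♧♧♧♧♧★♠·
█·♠♠♢♧♧♧
♧··♧·♧·♢
♧♧♧♧·♧♠?
·♠♧♠♧♠♧?


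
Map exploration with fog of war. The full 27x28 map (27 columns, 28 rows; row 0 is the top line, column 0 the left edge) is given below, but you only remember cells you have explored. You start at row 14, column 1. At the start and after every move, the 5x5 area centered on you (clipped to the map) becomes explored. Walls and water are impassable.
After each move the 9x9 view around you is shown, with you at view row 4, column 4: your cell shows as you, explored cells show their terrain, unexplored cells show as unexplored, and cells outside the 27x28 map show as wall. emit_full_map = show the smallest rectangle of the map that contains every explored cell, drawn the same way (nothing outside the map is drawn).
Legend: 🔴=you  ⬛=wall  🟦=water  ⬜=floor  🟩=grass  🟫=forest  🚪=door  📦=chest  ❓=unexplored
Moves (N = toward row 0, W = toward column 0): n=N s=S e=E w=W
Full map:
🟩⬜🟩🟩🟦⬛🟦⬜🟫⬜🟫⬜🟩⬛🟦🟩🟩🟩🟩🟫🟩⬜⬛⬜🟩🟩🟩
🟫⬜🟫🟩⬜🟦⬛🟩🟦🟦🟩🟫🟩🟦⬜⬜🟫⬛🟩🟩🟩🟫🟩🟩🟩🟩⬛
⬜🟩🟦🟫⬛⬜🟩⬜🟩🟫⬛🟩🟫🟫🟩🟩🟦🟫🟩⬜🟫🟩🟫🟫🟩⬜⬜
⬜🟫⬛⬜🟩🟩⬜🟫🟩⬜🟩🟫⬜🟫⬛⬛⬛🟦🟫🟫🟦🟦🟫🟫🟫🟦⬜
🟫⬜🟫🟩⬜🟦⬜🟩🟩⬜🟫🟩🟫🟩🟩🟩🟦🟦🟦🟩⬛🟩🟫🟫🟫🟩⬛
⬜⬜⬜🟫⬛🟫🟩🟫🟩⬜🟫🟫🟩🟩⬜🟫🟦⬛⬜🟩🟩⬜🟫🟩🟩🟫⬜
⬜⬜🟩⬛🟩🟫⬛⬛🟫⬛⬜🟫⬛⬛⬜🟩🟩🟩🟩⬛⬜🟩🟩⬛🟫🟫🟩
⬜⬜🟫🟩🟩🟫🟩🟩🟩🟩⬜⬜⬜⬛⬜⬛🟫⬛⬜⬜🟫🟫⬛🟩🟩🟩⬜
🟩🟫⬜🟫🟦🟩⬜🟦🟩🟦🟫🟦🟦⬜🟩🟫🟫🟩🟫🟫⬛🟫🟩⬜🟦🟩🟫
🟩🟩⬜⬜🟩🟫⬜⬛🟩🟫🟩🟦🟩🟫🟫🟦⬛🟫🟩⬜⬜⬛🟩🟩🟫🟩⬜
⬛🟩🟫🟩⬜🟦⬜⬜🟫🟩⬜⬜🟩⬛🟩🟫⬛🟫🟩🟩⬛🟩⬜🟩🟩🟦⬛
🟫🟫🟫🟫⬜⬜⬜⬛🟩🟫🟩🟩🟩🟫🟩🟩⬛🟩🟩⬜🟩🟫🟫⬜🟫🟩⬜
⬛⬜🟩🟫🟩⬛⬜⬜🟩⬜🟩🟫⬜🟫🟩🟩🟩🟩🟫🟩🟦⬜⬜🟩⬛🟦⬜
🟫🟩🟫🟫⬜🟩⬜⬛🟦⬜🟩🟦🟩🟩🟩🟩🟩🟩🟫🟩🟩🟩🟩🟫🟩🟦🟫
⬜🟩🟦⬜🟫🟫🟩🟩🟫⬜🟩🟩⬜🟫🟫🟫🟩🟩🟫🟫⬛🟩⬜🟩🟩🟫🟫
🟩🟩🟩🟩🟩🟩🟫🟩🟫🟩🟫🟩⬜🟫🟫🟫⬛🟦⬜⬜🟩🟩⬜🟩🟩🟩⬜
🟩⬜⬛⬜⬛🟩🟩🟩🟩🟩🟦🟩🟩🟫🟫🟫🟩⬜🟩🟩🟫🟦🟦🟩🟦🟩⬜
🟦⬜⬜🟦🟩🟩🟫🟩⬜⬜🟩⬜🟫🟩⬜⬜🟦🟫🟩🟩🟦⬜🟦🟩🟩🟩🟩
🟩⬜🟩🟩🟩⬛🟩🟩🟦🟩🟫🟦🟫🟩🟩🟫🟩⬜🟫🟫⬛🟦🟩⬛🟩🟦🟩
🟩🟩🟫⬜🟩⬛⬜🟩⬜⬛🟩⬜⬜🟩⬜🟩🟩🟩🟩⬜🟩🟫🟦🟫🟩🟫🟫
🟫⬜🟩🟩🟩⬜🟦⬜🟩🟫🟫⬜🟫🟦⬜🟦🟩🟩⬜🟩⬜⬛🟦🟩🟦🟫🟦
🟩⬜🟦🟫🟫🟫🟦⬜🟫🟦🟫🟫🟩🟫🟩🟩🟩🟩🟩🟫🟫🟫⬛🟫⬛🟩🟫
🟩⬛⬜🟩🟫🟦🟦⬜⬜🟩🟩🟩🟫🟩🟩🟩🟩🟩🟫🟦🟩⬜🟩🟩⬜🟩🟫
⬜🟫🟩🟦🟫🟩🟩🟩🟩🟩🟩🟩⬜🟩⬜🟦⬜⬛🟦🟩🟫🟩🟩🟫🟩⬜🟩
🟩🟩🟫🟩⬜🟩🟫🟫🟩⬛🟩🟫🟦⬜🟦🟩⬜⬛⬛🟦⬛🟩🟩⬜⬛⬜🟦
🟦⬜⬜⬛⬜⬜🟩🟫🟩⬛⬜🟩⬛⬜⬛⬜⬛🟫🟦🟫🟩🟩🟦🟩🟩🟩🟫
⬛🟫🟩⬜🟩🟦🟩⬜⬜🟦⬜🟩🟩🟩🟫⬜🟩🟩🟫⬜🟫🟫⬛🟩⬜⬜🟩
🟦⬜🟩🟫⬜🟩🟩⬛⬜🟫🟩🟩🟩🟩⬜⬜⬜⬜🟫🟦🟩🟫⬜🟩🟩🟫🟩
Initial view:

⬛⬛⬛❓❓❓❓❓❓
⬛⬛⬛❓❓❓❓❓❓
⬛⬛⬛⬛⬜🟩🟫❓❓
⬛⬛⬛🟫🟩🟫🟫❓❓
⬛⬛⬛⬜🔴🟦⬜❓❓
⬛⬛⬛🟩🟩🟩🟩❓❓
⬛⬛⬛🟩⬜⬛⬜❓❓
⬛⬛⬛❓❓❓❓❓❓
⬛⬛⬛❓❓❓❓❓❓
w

⬛⬛⬛⬛❓❓❓❓❓
⬛⬛⬛⬛❓❓❓❓❓
⬛⬛⬛⬛⬛⬜🟩🟫❓
⬛⬛⬛⬛🟫🟩🟫🟫❓
⬛⬛⬛⬛🔴🟩🟦⬜❓
⬛⬛⬛⬛🟩🟩🟩🟩❓
⬛⬛⬛⬛🟩⬜⬛⬜❓
⬛⬛⬛⬛❓❓❓❓❓
⬛⬛⬛⬛❓❓❓❓❓

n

⬛⬛⬛⬛❓❓❓❓❓
⬛⬛⬛⬛❓❓❓❓❓
⬛⬛⬛⬛🟫🟫🟫❓❓
⬛⬛⬛⬛⬛⬜🟩🟫❓
⬛⬛⬛⬛🔴🟩🟫🟫❓
⬛⬛⬛⬛⬜🟩🟦⬜❓
⬛⬛⬛⬛🟩🟩🟩🟩❓
⬛⬛⬛⬛🟩⬜⬛⬜❓
⬛⬛⬛⬛❓❓❓❓❓

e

⬛⬛⬛❓❓❓❓❓❓
⬛⬛⬛❓❓❓❓❓❓
⬛⬛⬛🟫🟫🟫🟫❓❓
⬛⬛⬛⬛⬜🟩🟫❓❓
⬛⬛⬛🟫🔴🟫🟫❓❓
⬛⬛⬛⬜🟩🟦⬜❓❓
⬛⬛⬛🟩🟩🟩🟩❓❓
⬛⬛⬛🟩⬜⬛⬜❓❓
⬛⬛⬛❓❓❓❓❓❓

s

⬛⬛⬛❓❓❓❓❓❓
⬛⬛⬛🟫🟫🟫🟫❓❓
⬛⬛⬛⬛⬜🟩🟫❓❓
⬛⬛⬛🟫🟩🟫🟫❓❓
⬛⬛⬛⬜🔴🟦⬜❓❓
⬛⬛⬛🟩🟩🟩🟩❓❓
⬛⬛⬛🟩⬜⬛⬜❓❓
⬛⬛⬛❓❓❓❓❓❓
⬛⬛⬛❓❓❓❓❓❓

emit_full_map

🟫🟫🟫🟫
⬛⬜🟩🟫
🟫🟩🟫🟫
⬜🔴🟦⬜
🟩🟩🟩🟩
🟩⬜⬛⬜

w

⬛⬛⬛⬛❓❓❓❓❓
⬛⬛⬛⬛🟫🟫🟫🟫❓
⬛⬛⬛⬛⬛⬜🟩🟫❓
⬛⬛⬛⬛🟫🟩🟫🟫❓
⬛⬛⬛⬛🔴🟩🟦⬜❓
⬛⬛⬛⬛🟩🟩🟩🟩❓
⬛⬛⬛⬛🟩⬜⬛⬜❓
⬛⬛⬛⬛❓❓❓❓❓
⬛⬛⬛⬛❓❓❓❓❓

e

⬛⬛⬛❓❓❓❓❓❓
⬛⬛⬛🟫🟫🟫🟫❓❓
⬛⬛⬛⬛⬜🟩🟫❓❓
⬛⬛⬛🟫🟩🟫🟫❓❓
⬛⬛⬛⬜🔴🟦⬜❓❓
⬛⬛⬛🟩🟩🟩🟩❓❓
⬛⬛⬛🟩⬜⬛⬜❓❓
⬛⬛⬛❓❓❓❓❓❓
⬛⬛⬛❓❓❓❓❓❓

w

⬛⬛⬛⬛❓❓❓❓❓
⬛⬛⬛⬛🟫🟫🟫🟫❓
⬛⬛⬛⬛⬛⬜🟩🟫❓
⬛⬛⬛⬛🟫🟩🟫🟫❓
⬛⬛⬛⬛🔴🟩🟦⬜❓
⬛⬛⬛⬛🟩🟩🟩🟩❓
⬛⬛⬛⬛🟩⬜⬛⬜❓
⬛⬛⬛⬛❓❓❓❓❓
⬛⬛⬛⬛❓❓❓❓❓

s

⬛⬛⬛⬛🟫🟫🟫🟫❓
⬛⬛⬛⬛⬛⬜🟩🟫❓
⬛⬛⬛⬛🟫🟩🟫🟫❓
⬛⬛⬛⬛⬜🟩🟦⬜❓
⬛⬛⬛⬛🔴🟩🟩🟩❓
⬛⬛⬛⬛🟩⬜⬛⬜❓
⬛⬛⬛⬛🟦⬜⬜❓❓
⬛⬛⬛⬛❓❓❓❓❓
⬛⬛⬛⬛❓❓❓❓❓

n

⬛⬛⬛⬛❓❓❓❓❓
⬛⬛⬛⬛🟫🟫🟫🟫❓
⬛⬛⬛⬛⬛⬜🟩🟫❓
⬛⬛⬛⬛🟫🟩🟫🟫❓
⬛⬛⬛⬛🔴🟩🟦⬜❓
⬛⬛⬛⬛🟩🟩🟩🟩❓
⬛⬛⬛⬛🟩⬜⬛⬜❓
⬛⬛⬛⬛🟦⬜⬜❓❓
⬛⬛⬛⬛❓❓❓❓❓

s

⬛⬛⬛⬛🟫🟫🟫🟫❓
⬛⬛⬛⬛⬛⬜🟩🟫❓
⬛⬛⬛⬛🟫🟩🟫🟫❓
⬛⬛⬛⬛⬜🟩🟦⬜❓
⬛⬛⬛⬛🔴🟩🟩🟩❓
⬛⬛⬛⬛🟩⬜⬛⬜❓
⬛⬛⬛⬛🟦⬜⬜❓❓
⬛⬛⬛⬛❓❓❓❓❓
⬛⬛⬛⬛❓❓❓❓❓

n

⬛⬛⬛⬛❓❓❓❓❓
⬛⬛⬛⬛🟫🟫🟫🟫❓
⬛⬛⬛⬛⬛⬜🟩🟫❓
⬛⬛⬛⬛🟫🟩🟫🟫❓
⬛⬛⬛⬛🔴🟩🟦⬜❓
⬛⬛⬛⬛🟩🟩🟩🟩❓
⬛⬛⬛⬛🟩⬜⬛⬜❓
⬛⬛⬛⬛🟦⬜⬜❓❓
⬛⬛⬛⬛❓❓❓❓❓

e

⬛⬛⬛❓❓❓❓❓❓
⬛⬛⬛🟫🟫🟫🟫❓❓
⬛⬛⬛⬛⬜🟩🟫❓❓
⬛⬛⬛🟫🟩🟫🟫❓❓
⬛⬛⬛⬜🔴🟦⬜❓❓
⬛⬛⬛🟩🟩🟩🟩❓❓
⬛⬛⬛🟩⬜⬛⬜❓❓
⬛⬛⬛🟦⬜⬜❓❓❓
⬛⬛⬛❓❓❓❓❓❓

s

⬛⬛⬛🟫🟫🟫🟫❓❓
⬛⬛⬛⬛⬜🟩🟫❓❓
⬛⬛⬛🟫🟩🟫🟫❓❓
⬛⬛⬛⬜🟩🟦⬜❓❓
⬛⬛⬛🟩🔴🟩🟩❓❓
⬛⬛⬛🟩⬜⬛⬜❓❓
⬛⬛⬛🟦⬜⬜🟦❓❓
⬛⬛⬛❓❓❓❓❓❓
⬛⬛⬛❓❓❓❓❓❓

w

⬛⬛⬛⬛🟫🟫🟫🟫❓
⬛⬛⬛⬛⬛⬜🟩🟫❓
⬛⬛⬛⬛🟫🟩🟫🟫❓
⬛⬛⬛⬛⬜🟩🟦⬜❓
⬛⬛⬛⬛🔴🟩🟩🟩❓
⬛⬛⬛⬛🟩⬜⬛⬜❓
⬛⬛⬛⬛🟦⬜⬜🟦❓
⬛⬛⬛⬛❓❓❓❓❓
⬛⬛⬛⬛❓❓❓❓❓

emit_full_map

🟫🟫🟫🟫
⬛⬜🟩🟫
🟫🟩🟫🟫
⬜🟩🟦⬜
🔴🟩🟩🟩
🟩⬜⬛⬜
🟦⬜⬜🟦

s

⬛⬛⬛⬛⬛⬜🟩🟫❓
⬛⬛⬛⬛🟫🟩🟫🟫❓
⬛⬛⬛⬛⬜🟩🟦⬜❓
⬛⬛⬛⬛🟩🟩🟩🟩❓
⬛⬛⬛⬛🔴⬜⬛⬜❓
⬛⬛⬛⬛🟦⬜⬜🟦❓
⬛⬛⬛⬛🟩⬜🟩❓❓
⬛⬛⬛⬛❓❓❓❓❓
⬛⬛⬛⬛❓❓❓❓❓

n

⬛⬛⬛⬛🟫🟫🟫🟫❓
⬛⬛⬛⬛⬛⬜🟩🟫❓
⬛⬛⬛⬛🟫🟩🟫🟫❓
⬛⬛⬛⬛⬜🟩🟦⬜❓
⬛⬛⬛⬛🔴🟩🟩🟩❓
⬛⬛⬛⬛🟩⬜⬛⬜❓
⬛⬛⬛⬛🟦⬜⬜🟦❓
⬛⬛⬛⬛🟩⬜🟩❓❓
⬛⬛⬛⬛❓❓❓❓❓

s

⬛⬛⬛⬛⬛⬜🟩🟫❓
⬛⬛⬛⬛🟫🟩🟫🟫❓
⬛⬛⬛⬛⬜🟩🟦⬜❓
⬛⬛⬛⬛🟩🟩🟩🟩❓
⬛⬛⬛⬛🔴⬜⬛⬜❓
⬛⬛⬛⬛🟦⬜⬜🟦❓
⬛⬛⬛⬛🟩⬜🟩❓❓
⬛⬛⬛⬛❓❓❓❓❓
⬛⬛⬛⬛❓❓❓❓❓

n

⬛⬛⬛⬛🟫🟫🟫🟫❓
⬛⬛⬛⬛⬛⬜🟩🟫❓
⬛⬛⬛⬛🟫🟩🟫🟫❓
⬛⬛⬛⬛⬜🟩🟦⬜❓
⬛⬛⬛⬛🔴🟩🟩🟩❓
⬛⬛⬛⬛🟩⬜⬛⬜❓
⬛⬛⬛⬛🟦⬜⬜🟦❓
⬛⬛⬛⬛🟩⬜🟩❓❓
⬛⬛⬛⬛❓❓❓❓❓

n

⬛⬛⬛⬛❓❓❓❓❓
⬛⬛⬛⬛🟫🟫🟫🟫❓
⬛⬛⬛⬛⬛⬜🟩🟫❓
⬛⬛⬛⬛🟫🟩🟫🟫❓
⬛⬛⬛⬛🔴🟩🟦⬜❓
⬛⬛⬛⬛🟩🟩🟩🟩❓
⬛⬛⬛⬛🟩⬜⬛⬜❓
⬛⬛⬛⬛🟦⬜⬜🟦❓
⬛⬛⬛⬛🟩⬜🟩❓❓

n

⬛⬛⬛⬛❓❓❓❓❓
⬛⬛⬛⬛❓❓❓❓❓
⬛⬛⬛⬛🟫🟫🟫🟫❓
⬛⬛⬛⬛⬛⬜🟩🟫❓
⬛⬛⬛⬛🔴🟩🟫🟫❓
⬛⬛⬛⬛⬜🟩🟦⬜❓
⬛⬛⬛⬛🟩🟩🟩🟩❓
⬛⬛⬛⬛🟩⬜⬛⬜❓
⬛⬛⬛⬛🟦⬜⬜🟦❓

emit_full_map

🟫🟫🟫🟫
⬛⬜🟩🟫
🔴🟩🟫🟫
⬜🟩🟦⬜
🟩🟩🟩🟩
🟩⬜⬛⬜
🟦⬜⬜🟦
🟩⬜🟩❓

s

⬛⬛⬛⬛❓❓❓❓❓
⬛⬛⬛⬛🟫🟫🟫🟫❓
⬛⬛⬛⬛⬛⬜🟩🟫❓
⬛⬛⬛⬛🟫🟩🟫🟫❓
⬛⬛⬛⬛🔴🟩🟦⬜❓
⬛⬛⬛⬛🟩🟩🟩🟩❓
⬛⬛⬛⬛🟩⬜⬛⬜❓
⬛⬛⬛⬛🟦⬜⬜🟦❓
⬛⬛⬛⬛🟩⬜🟩❓❓
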